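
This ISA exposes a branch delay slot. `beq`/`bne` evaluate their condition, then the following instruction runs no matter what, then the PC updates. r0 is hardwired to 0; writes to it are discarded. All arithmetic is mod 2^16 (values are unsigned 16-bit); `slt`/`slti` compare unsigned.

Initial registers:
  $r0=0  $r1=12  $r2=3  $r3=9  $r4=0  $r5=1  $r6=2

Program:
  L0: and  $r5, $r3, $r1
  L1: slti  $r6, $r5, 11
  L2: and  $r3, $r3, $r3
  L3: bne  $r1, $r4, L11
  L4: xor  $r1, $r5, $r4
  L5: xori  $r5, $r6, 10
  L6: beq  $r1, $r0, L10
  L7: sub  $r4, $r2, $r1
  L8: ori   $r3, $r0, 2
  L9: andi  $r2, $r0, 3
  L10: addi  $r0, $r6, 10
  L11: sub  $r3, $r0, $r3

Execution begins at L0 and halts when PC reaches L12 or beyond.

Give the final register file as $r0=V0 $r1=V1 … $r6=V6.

PC=0  and  $r5, $r3, $r1     | $r0=0 $r1=12 $r2=3 $r3=9 $r4=0 $r5=8 $r6=2
PC=1  slti  $r6, $r5, 11     | $r0=0 $r1=12 $r2=3 $r3=9 $r4=0 $r5=8 $r6=1
PC=2  and  $r3, $r3, $r3     | $r0=0 $r1=12 $r2=3 $r3=9 $r4=0 $r5=8 $r6=1
PC=3  bne  $r1, $r4, L11     | $r0=0 $r1=12 $r2=3 $r3=9 $r4=0 $r5=8 $r6=1  [TAKEN]
PC=4  xor  $r1, $r5, $r4     | $r0=0 $r1=8 $r2=3 $r3=9 $r4=0 $r5=8 $r6=1
PC=11 sub  $r3, $r0, $r3     | $r0=0 $r1=8 $r2=3 $r3=65527 $r4=0 $r5=8 $r6=1

$r0=0 $r1=8 $r2=3 $r3=65527 $r4=0 $r5=8 $r6=1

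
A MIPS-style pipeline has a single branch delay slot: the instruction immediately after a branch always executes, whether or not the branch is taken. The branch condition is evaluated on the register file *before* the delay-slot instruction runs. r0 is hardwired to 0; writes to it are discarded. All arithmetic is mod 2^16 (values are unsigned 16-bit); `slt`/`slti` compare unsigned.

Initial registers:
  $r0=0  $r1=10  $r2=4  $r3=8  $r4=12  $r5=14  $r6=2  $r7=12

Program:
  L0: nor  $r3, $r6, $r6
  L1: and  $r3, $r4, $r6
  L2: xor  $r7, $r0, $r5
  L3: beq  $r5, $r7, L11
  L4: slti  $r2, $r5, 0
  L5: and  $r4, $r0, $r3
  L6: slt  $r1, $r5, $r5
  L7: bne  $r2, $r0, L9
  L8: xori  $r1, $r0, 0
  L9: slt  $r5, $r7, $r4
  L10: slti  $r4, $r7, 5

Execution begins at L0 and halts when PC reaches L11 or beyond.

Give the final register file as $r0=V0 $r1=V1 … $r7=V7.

  step pc=0: nor  $r3, $r6, $r6  regs=(0,10,4,65533,12,14,2,12)
  step pc=1: and  $r3, $r4, $r6  regs=(0,10,4,0,12,14,2,12)
  step pc=2: xor  $r7, $r0, $r5  regs=(0,10,4,0,12,14,2,14)
  step pc=3: beq  $r5, $r7, L11  cond=T  regs=(0,10,4,0,12,14,2,14)
  step pc=4: slti  $r2, $r5, 0  regs=(0,10,0,0,12,14,2,14)

$r0=0 $r1=10 $r2=0 $r3=0 $r4=12 $r5=14 $r6=2 $r7=14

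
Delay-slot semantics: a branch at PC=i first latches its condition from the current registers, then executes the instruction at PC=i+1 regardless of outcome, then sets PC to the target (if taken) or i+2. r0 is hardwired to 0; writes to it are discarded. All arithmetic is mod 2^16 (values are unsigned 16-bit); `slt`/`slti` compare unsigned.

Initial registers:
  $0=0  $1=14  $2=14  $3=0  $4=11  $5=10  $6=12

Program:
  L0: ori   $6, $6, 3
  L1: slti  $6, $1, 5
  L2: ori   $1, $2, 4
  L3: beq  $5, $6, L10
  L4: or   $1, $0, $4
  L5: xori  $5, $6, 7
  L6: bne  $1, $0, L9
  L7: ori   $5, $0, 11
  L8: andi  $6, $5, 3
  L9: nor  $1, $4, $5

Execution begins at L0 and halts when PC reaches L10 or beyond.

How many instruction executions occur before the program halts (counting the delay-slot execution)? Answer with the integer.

#0 ori   $6, $6, 3 ; 0/14/14/0/11/10/15
#1 slti  $6, $1, 5 ; 0/14/14/0/11/10/0
#2 ori   $1, $2, 4 ; 0/14/14/0/11/10/0
#3 beq  $5, $6, L10 ; 0/14/14/0/11/10/0 ; →fallthru
#4 or   $1, $0, $4 ; 0/11/14/0/11/10/0
#5 xori  $5, $6, 7 ; 0/11/14/0/11/7/0
#6 bne  $1, $0, L9 ; 0/11/14/0/11/7/0 ; →target
#7 ori   $5, $0, 11 ; 0/11/14/0/11/11/0
#9 nor  $1, $4, $5 ; 0/65524/14/0/11/11/0

9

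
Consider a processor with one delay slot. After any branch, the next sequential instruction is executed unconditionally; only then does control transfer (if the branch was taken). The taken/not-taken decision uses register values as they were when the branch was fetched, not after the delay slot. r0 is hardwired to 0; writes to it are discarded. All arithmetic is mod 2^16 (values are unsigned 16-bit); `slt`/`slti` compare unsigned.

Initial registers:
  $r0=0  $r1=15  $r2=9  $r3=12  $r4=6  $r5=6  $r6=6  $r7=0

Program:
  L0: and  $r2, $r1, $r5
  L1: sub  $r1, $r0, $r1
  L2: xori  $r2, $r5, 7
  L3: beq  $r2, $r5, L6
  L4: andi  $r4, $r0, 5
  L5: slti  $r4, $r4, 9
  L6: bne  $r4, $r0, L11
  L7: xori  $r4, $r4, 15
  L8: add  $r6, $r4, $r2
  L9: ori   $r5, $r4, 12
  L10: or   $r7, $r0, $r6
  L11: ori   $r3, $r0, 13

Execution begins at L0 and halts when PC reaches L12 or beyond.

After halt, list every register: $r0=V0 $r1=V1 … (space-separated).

$r0=0 $r1=65521 $r2=1 $r3=13 $r4=14 $r5=6 $r6=6 $r7=0

#0 and  $r2, $r1, $r5 ; 0/15/6/12/6/6/6/0
#1 sub  $r1, $r0, $r1 ; 0/65521/6/12/6/6/6/0
#2 xori  $r2, $r5, 7 ; 0/65521/1/12/6/6/6/0
#3 beq  $r2, $r5, L6 ; 0/65521/1/12/6/6/6/0 ; →fallthru
#4 andi  $r4, $r0, 5 ; 0/65521/1/12/0/6/6/0
#5 slti  $r4, $r4, 9 ; 0/65521/1/12/1/6/6/0
#6 bne  $r4, $r0, L11 ; 0/65521/1/12/1/6/6/0 ; →target
#7 xori  $r4, $r4, 15 ; 0/65521/1/12/14/6/6/0
#11 ori   $r3, $r0, 13 ; 0/65521/1/13/14/6/6/0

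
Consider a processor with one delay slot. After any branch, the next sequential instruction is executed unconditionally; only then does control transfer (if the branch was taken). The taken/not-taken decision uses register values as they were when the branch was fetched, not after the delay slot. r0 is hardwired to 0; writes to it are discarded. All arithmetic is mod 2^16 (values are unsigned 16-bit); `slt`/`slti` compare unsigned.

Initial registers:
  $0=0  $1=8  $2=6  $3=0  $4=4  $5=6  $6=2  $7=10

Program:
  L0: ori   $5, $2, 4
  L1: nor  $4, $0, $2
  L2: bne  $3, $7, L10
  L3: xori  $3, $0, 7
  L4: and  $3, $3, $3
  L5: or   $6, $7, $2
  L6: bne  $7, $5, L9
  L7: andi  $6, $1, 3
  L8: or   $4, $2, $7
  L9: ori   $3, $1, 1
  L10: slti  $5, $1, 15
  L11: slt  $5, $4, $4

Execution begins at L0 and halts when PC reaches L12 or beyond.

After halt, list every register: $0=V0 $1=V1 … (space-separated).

$0=0 $1=8 $2=6 $3=7 $4=65529 $5=0 $6=2 $7=10

  step pc=0: ori   $5, $2, 4  regs=(0,8,6,0,4,6,2,10)
  step pc=1: nor  $4, $0, $2  regs=(0,8,6,0,65529,6,2,10)
  step pc=2: bne  $3, $7, L10  cond=T  regs=(0,8,6,0,65529,6,2,10)
  step pc=3: xori  $3, $0, 7  regs=(0,8,6,7,65529,6,2,10)
  step pc=10: slti  $5, $1, 15  regs=(0,8,6,7,65529,1,2,10)
  step pc=11: slt  $5, $4, $4  regs=(0,8,6,7,65529,0,2,10)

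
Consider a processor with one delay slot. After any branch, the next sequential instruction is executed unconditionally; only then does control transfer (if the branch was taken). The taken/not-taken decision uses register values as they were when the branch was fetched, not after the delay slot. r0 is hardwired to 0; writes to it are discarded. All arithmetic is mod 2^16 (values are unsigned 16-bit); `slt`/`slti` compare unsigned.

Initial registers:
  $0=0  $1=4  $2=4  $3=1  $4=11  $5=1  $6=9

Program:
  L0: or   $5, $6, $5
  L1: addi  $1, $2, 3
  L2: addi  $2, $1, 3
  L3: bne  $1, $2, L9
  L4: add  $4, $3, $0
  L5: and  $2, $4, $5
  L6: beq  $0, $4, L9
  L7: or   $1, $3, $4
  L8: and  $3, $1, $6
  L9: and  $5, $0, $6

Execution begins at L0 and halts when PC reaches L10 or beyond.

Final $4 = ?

[0] or   $5, $6, $5  →  {$0:0, $1:4, $2:4, $3:1, $4:11, $5:9, $6:9}
[1] addi  $1, $2, 3  →  {$0:0, $1:7, $2:4, $3:1, $4:11, $5:9, $6:9}
[2] addi  $2, $1, 3  →  {$0:0, $1:7, $2:10, $3:1, $4:11, $5:9, $6:9}
[3] bne  $1, $2, L9  →  {$0:0, $1:7, $2:10, $3:1, $4:11, $5:9, $6:9}  ⟨branch taken⟩
[4] add  $4, $3, $0  →  {$0:0, $1:7, $2:10, $3:1, $4:1, $5:9, $6:9}
[9] and  $5, $0, $6  →  {$0:0, $1:7, $2:10, $3:1, $4:1, $5:0, $6:9}

1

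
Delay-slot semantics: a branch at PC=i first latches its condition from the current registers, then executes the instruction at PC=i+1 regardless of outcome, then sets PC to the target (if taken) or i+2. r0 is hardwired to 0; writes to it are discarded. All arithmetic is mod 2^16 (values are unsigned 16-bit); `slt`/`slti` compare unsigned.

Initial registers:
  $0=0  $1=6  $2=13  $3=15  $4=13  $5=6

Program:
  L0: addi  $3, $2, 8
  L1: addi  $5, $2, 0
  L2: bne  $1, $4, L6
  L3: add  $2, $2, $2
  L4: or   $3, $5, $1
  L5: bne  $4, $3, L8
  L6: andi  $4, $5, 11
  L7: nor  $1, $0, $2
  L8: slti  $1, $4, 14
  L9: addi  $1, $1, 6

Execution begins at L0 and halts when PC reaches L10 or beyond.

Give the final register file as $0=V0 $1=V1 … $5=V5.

$0=0 $1=7 $2=26 $3=21 $4=9 $5=13

PC=0  addi  $3, $2, 8        | $0=0 $1=6 $2=13 $3=21 $4=13 $5=6
PC=1  addi  $5, $2, 0        | $0=0 $1=6 $2=13 $3=21 $4=13 $5=13
PC=2  bne  $1, $4, L6        | $0=0 $1=6 $2=13 $3=21 $4=13 $5=13  [TAKEN]
PC=3  add  $2, $2, $2        | $0=0 $1=6 $2=26 $3=21 $4=13 $5=13
PC=6  andi  $4, $5, 11       | $0=0 $1=6 $2=26 $3=21 $4=9 $5=13
PC=7  nor  $1, $0, $2        | $0=0 $1=65509 $2=26 $3=21 $4=9 $5=13
PC=8  slti  $1, $4, 14       | $0=0 $1=1 $2=26 $3=21 $4=9 $5=13
PC=9  addi  $1, $1, 6        | $0=0 $1=7 $2=26 $3=21 $4=9 $5=13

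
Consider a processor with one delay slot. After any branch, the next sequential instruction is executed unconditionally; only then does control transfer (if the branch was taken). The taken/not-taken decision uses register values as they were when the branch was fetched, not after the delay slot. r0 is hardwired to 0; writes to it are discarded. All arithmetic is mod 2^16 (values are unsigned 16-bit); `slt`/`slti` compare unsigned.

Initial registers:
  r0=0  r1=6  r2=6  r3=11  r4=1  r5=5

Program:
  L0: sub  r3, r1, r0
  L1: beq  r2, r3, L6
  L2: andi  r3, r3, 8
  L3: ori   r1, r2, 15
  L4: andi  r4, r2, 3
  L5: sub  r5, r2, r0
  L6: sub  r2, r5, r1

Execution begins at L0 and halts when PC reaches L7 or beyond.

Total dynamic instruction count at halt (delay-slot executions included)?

4

PC=0  sub  r3, r1, r0        | r0=0 r1=6 r2=6 r3=6 r4=1 r5=5
PC=1  beq  r2, r3, L6        | r0=0 r1=6 r2=6 r3=6 r4=1 r5=5  [TAKEN]
PC=2  andi  r3, r3, 8        | r0=0 r1=6 r2=6 r3=0 r4=1 r5=5
PC=6  sub  r2, r5, r1        | r0=0 r1=6 r2=65535 r3=0 r4=1 r5=5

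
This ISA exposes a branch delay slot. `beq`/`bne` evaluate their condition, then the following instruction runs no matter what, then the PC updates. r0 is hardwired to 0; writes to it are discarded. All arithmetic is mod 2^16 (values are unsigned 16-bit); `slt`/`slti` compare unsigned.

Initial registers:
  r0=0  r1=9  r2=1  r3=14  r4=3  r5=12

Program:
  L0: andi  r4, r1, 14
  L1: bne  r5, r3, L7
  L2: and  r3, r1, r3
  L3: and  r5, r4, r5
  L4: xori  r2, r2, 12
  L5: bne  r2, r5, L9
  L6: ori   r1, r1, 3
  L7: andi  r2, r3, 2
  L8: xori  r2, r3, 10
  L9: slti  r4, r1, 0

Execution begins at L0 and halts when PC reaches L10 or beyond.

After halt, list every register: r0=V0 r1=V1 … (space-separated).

r0=0 r1=9 r2=2 r3=8 r4=0 r5=12

PC=0  andi  r4, r1, 14       | r0=0 r1=9 r2=1 r3=14 r4=8 r5=12
PC=1  bne  r5, r3, L7        | r0=0 r1=9 r2=1 r3=14 r4=8 r5=12  [TAKEN]
PC=2  and  r3, r1, r3        | r0=0 r1=9 r2=1 r3=8 r4=8 r5=12
PC=7  andi  r2, r3, 2        | r0=0 r1=9 r2=0 r3=8 r4=8 r5=12
PC=8  xori  r2, r3, 10       | r0=0 r1=9 r2=2 r3=8 r4=8 r5=12
PC=9  slti  r4, r1, 0        | r0=0 r1=9 r2=2 r3=8 r4=0 r5=12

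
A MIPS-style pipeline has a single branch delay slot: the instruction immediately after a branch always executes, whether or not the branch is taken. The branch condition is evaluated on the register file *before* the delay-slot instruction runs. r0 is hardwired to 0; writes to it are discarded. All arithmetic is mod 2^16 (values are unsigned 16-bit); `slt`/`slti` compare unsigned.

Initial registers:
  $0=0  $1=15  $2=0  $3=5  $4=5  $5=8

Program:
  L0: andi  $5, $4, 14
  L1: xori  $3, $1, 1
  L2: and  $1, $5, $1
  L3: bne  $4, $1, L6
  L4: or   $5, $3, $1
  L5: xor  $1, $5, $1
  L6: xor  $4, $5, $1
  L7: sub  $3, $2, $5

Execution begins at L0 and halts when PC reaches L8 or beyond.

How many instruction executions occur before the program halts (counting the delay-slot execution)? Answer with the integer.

7

  step pc=0: andi  $5, $4, 14  regs=(0,15,0,5,5,4)
  step pc=1: xori  $3, $1, 1  regs=(0,15,0,14,5,4)
  step pc=2: and  $1, $5, $1  regs=(0,4,0,14,5,4)
  step pc=3: bne  $4, $1, L6  cond=T  regs=(0,4,0,14,5,4)
  step pc=4: or   $5, $3, $1  regs=(0,4,0,14,5,14)
  step pc=6: xor  $4, $5, $1  regs=(0,4,0,14,10,14)
  step pc=7: sub  $3, $2, $5  regs=(0,4,0,65522,10,14)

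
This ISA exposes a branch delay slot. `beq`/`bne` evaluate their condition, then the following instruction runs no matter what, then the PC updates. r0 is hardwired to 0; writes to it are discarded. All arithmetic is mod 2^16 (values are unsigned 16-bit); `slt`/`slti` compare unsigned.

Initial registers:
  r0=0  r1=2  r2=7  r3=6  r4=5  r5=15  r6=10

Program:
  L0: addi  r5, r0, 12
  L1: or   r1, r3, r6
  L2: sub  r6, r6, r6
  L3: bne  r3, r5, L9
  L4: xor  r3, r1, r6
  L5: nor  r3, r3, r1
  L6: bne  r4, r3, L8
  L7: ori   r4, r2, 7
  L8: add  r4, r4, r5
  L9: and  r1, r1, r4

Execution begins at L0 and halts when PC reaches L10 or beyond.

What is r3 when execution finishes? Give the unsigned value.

#0 addi  r5, r0, 12 ; 0/2/7/6/5/12/10
#1 or   r1, r3, r6 ; 0/14/7/6/5/12/10
#2 sub  r6, r6, r6 ; 0/14/7/6/5/12/0
#3 bne  r3, r5, L9 ; 0/14/7/6/5/12/0 ; →target
#4 xor  r3, r1, r6 ; 0/14/7/14/5/12/0
#9 and  r1, r1, r4 ; 0/4/7/14/5/12/0

14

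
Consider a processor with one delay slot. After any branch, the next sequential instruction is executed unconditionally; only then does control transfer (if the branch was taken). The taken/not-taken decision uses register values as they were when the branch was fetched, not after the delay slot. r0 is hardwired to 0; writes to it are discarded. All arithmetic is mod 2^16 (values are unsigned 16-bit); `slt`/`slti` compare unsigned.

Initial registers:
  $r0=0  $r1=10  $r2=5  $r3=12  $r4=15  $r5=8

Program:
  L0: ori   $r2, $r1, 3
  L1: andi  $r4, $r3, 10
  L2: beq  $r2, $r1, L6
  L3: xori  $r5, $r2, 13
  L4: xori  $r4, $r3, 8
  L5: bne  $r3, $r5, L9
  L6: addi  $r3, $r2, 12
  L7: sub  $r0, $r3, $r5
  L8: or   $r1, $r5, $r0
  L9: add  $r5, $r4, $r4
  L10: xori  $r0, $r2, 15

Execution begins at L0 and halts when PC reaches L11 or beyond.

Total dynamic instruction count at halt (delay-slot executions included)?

#0 ori   $r2, $r1, 3 ; 0/10/11/12/15/8
#1 andi  $r4, $r3, 10 ; 0/10/11/12/8/8
#2 beq  $r2, $r1, L6 ; 0/10/11/12/8/8 ; →fallthru
#3 xori  $r5, $r2, 13 ; 0/10/11/12/8/6
#4 xori  $r4, $r3, 8 ; 0/10/11/12/4/6
#5 bne  $r3, $r5, L9 ; 0/10/11/12/4/6 ; →target
#6 addi  $r3, $r2, 12 ; 0/10/11/23/4/6
#9 add  $r5, $r4, $r4 ; 0/10/11/23/4/8
#10 xori  $r0, $r2, 15 ; 0/10/11/23/4/8

9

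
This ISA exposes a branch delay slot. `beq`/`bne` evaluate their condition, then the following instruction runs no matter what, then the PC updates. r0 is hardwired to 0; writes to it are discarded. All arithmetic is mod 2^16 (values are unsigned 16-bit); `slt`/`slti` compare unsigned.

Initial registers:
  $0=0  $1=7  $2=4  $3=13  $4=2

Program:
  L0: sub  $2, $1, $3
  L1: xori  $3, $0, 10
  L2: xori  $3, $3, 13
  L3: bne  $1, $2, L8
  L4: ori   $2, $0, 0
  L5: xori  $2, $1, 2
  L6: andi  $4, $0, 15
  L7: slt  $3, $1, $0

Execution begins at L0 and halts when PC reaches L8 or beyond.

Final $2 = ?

PC=0  sub  $2, $1, $3        | $0=0 $1=7 $2=65530 $3=13 $4=2
PC=1  xori  $3, $0, 10       | $0=0 $1=7 $2=65530 $3=10 $4=2
PC=2  xori  $3, $3, 13       | $0=0 $1=7 $2=65530 $3=7 $4=2
PC=3  bne  $1, $2, L8        | $0=0 $1=7 $2=65530 $3=7 $4=2  [TAKEN]
PC=4  ori   $2, $0, 0        | $0=0 $1=7 $2=0 $3=7 $4=2

0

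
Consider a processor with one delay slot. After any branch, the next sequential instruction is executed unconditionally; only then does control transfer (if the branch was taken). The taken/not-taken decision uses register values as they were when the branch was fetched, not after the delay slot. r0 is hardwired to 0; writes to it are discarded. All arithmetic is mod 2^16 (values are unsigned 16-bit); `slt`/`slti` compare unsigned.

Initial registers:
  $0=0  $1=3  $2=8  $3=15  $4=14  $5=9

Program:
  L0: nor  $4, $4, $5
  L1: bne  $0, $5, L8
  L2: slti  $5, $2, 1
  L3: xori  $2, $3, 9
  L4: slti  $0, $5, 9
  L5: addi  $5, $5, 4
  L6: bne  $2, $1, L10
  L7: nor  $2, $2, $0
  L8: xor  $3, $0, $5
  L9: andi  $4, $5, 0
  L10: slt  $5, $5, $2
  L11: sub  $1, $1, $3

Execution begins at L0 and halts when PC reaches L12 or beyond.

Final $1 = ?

3

  step pc=0: nor  $4, $4, $5  regs=(0,3,8,15,65520,9)
  step pc=1: bne  $0, $5, L8  cond=T  regs=(0,3,8,15,65520,9)
  step pc=2: slti  $5, $2, 1  regs=(0,3,8,15,65520,0)
  step pc=8: xor  $3, $0, $5  regs=(0,3,8,0,65520,0)
  step pc=9: andi  $4, $5, 0  regs=(0,3,8,0,0,0)
  step pc=10: slt  $5, $5, $2  regs=(0,3,8,0,0,1)
  step pc=11: sub  $1, $1, $3  regs=(0,3,8,0,0,1)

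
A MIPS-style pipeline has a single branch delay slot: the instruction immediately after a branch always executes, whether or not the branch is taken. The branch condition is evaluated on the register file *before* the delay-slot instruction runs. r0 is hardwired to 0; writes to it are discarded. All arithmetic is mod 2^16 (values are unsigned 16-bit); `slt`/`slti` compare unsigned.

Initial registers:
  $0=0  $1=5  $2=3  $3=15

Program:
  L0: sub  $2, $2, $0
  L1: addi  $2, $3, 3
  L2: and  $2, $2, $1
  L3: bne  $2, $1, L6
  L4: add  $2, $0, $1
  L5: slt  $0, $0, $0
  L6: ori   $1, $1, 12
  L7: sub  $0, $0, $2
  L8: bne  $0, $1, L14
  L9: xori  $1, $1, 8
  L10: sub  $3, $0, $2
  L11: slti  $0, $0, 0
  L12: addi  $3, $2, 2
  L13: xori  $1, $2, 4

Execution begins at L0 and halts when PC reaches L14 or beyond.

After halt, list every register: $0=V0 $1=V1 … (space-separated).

  step pc=0: sub  $2, $2, $0  regs=(0,5,3,15)
  step pc=1: addi  $2, $3, 3  regs=(0,5,18,15)
  step pc=2: and  $2, $2, $1  regs=(0,5,0,15)
  step pc=3: bne  $2, $1, L6  cond=T  regs=(0,5,0,15)
  step pc=4: add  $2, $0, $1  regs=(0,5,5,15)
  step pc=6: ori   $1, $1, 12  regs=(0,13,5,15)
  step pc=7: sub  $0, $0, $2  regs=(0,13,5,15)
  step pc=8: bne  $0, $1, L14  cond=T  regs=(0,13,5,15)
  step pc=9: xori  $1, $1, 8  regs=(0,5,5,15)

$0=0 $1=5 $2=5 $3=15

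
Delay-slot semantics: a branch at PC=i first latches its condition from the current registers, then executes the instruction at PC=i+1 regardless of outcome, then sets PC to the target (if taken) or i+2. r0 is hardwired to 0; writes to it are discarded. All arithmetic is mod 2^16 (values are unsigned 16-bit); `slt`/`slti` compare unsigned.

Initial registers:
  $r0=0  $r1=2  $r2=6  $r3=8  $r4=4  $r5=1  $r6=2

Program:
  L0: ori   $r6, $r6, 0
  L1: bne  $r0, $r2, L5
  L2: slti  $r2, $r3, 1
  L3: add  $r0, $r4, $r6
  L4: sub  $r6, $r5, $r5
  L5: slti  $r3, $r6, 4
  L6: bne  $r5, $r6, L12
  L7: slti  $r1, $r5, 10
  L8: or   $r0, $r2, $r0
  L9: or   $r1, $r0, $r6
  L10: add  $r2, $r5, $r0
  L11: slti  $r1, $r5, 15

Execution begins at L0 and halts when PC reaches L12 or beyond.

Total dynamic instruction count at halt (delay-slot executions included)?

#0 ori   $r6, $r6, 0 ; 0/2/6/8/4/1/2
#1 bne  $r0, $r2, L5 ; 0/2/6/8/4/1/2 ; →target
#2 slti  $r2, $r3, 1 ; 0/2/0/8/4/1/2
#5 slti  $r3, $r6, 4 ; 0/2/0/1/4/1/2
#6 bne  $r5, $r6, L12 ; 0/2/0/1/4/1/2 ; →target
#7 slti  $r1, $r5, 10 ; 0/1/0/1/4/1/2

6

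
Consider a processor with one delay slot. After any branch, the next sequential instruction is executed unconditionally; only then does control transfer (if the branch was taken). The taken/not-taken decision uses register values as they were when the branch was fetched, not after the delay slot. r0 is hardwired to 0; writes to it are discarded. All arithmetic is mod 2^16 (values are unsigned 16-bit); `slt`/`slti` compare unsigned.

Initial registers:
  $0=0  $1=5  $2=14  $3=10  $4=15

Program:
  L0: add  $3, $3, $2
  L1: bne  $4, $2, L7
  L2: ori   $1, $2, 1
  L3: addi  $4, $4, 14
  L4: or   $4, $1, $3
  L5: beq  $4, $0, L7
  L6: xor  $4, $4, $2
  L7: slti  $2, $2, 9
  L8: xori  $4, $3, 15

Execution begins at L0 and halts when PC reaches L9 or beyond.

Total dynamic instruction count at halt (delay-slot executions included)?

  step pc=0: add  $3, $3, $2  regs=(0,5,14,24,15)
  step pc=1: bne  $4, $2, L7  cond=T  regs=(0,5,14,24,15)
  step pc=2: ori   $1, $2, 1  regs=(0,15,14,24,15)
  step pc=7: slti  $2, $2, 9  regs=(0,15,0,24,15)
  step pc=8: xori  $4, $3, 15  regs=(0,15,0,24,23)

5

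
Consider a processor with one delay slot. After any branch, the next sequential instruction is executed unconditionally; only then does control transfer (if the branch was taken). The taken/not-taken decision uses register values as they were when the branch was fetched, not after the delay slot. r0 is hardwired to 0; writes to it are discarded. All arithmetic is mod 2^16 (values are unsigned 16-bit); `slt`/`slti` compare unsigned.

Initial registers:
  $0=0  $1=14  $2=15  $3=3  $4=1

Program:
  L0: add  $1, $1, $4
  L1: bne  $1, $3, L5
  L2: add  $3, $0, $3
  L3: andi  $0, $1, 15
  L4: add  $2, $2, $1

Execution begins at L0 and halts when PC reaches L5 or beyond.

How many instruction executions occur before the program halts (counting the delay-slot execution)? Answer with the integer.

3

[0] add  $1, $1, $4  →  {$0:0, $1:15, $2:15, $3:3, $4:1}
[1] bne  $1, $3, L5  →  {$0:0, $1:15, $2:15, $3:3, $4:1}  ⟨branch taken⟩
[2] add  $3, $0, $3  →  {$0:0, $1:15, $2:15, $3:3, $4:1}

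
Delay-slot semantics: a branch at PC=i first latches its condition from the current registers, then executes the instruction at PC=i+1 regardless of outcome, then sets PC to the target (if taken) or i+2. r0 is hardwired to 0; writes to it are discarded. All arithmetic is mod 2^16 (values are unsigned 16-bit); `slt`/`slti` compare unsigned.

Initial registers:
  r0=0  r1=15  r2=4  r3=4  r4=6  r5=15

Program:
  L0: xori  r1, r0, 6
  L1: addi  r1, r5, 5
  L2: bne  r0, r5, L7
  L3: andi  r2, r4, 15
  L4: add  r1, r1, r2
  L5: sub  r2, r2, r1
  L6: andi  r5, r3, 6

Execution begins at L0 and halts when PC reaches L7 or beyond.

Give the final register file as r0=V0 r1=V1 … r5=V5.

  step pc=0: xori  r1, r0, 6  regs=(0,6,4,4,6,15)
  step pc=1: addi  r1, r5, 5  regs=(0,20,4,4,6,15)
  step pc=2: bne  r0, r5, L7  cond=T  regs=(0,20,4,4,6,15)
  step pc=3: andi  r2, r4, 15  regs=(0,20,6,4,6,15)

r0=0 r1=20 r2=6 r3=4 r4=6 r5=15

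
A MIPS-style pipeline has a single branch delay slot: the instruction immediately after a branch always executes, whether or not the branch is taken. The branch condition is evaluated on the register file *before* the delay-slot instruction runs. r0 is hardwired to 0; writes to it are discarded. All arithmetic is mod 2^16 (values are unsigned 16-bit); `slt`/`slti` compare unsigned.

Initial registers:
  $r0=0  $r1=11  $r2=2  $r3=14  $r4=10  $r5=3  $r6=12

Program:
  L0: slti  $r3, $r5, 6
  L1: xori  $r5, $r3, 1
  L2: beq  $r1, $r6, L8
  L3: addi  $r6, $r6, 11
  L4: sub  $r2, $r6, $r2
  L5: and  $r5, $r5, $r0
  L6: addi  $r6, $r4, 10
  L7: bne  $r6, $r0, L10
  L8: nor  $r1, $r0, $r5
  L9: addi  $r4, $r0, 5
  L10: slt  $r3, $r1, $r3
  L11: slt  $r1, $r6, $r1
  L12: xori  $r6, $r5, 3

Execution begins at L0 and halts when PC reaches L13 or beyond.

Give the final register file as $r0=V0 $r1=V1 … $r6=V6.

PC=0  slti  $r3, $r5, 6      | $r0=0 $r1=11 $r2=2 $r3=1 $r4=10 $r5=3 $r6=12
PC=1  xori  $r5, $r3, 1      | $r0=0 $r1=11 $r2=2 $r3=1 $r4=10 $r5=0 $r6=12
PC=2  beq  $r1, $r6, L8      | $r0=0 $r1=11 $r2=2 $r3=1 $r4=10 $r5=0 $r6=12  [not taken]
PC=3  addi  $r6, $r6, 11     | $r0=0 $r1=11 $r2=2 $r3=1 $r4=10 $r5=0 $r6=23
PC=4  sub  $r2, $r6, $r2     | $r0=0 $r1=11 $r2=21 $r3=1 $r4=10 $r5=0 $r6=23
PC=5  and  $r5, $r5, $r0     | $r0=0 $r1=11 $r2=21 $r3=1 $r4=10 $r5=0 $r6=23
PC=6  addi  $r6, $r4, 10     | $r0=0 $r1=11 $r2=21 $r3=1 $r4=10 $r5=0 $r6=20
PC=7  bne  $r6, $r0, L10     | $r0=0 $r1=11 $r2=21 $r3=1 $r4=10 $r5=0 $r6=20  [TAKEN]
PC=8  nor  $r1, $r0, $r5     | $r0=0 $r1=65535 $r2=21 $r3=1 $r4=10 $r5=0 $r6=20
PC=10 slt  $r3, $r1, $r3     | $r0=0 $r1=65535 $r2=21 $r3=0 $r4=10 $r5=0 $r6=20
PC=11 slt  $r1, $r6, $r1     | $r0=0 $r1=1 $r2=21 $r3=0 $r4=10 $r5=0 $r6=20
PC=12 xori  $r6, $r5, 3      | $r0=0 $r1=1 $r2=21 $r3=0 $r4=10 $r5=0 $r6=3

$r0=0 $r1=1 $r2=21 $r3=0 $r4=10 $r5=0 $r6=3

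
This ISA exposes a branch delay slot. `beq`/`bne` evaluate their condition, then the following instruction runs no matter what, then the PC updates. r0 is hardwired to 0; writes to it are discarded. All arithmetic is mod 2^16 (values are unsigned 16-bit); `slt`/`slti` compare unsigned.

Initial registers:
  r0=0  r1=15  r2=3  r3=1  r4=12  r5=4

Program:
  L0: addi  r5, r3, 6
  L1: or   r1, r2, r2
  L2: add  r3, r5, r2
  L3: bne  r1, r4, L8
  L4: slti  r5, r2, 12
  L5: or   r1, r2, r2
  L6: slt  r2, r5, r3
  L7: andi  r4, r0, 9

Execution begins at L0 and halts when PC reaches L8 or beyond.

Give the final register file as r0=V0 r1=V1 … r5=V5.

  step pc=0: addi  r5, r3, 6  regs=(0,15,3,1,12,7)
  step pc=1: or   r1, r2, r2  regs=(0,3,3,1,12,7)
  step pc=2: add  r3, r5, r2  regs=(0,3,3,10,12,7)
  step pc=3: bne  r1, r4, L8  cond=T  regs=(0,3,3,10,12,7)
  step pc=4: slti  r5, r2, 12  regs=(0,3,3,10,12,1)

r0=0 r1=3 r2=3 r3=10 r4=12 r5=1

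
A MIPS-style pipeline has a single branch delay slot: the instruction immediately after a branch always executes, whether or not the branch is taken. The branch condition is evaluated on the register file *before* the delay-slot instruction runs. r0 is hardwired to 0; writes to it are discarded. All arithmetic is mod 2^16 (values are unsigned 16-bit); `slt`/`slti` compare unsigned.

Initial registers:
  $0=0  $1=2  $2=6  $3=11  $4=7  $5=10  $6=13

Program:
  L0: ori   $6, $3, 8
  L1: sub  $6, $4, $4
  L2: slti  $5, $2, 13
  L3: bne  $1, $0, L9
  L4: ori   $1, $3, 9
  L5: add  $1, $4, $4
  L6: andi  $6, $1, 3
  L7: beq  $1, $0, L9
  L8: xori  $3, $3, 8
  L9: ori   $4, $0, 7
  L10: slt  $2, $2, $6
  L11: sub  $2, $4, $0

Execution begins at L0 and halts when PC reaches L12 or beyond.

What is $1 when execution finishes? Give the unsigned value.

PC=0  ori   $6, $3, 8        | $0=0 $1=2 $2=6 $3=11 $4=7 $5=10 $6=11
PC=1  sub  $6, $4, $4        | $0=0 $1=2 $2=6 $3=11 $4=7 $5=10 $6=0
PC=2  slti  $5, $2, 13       | $0=0 $1=2 $2=6 $3=11 $4=7 $5=1 $6=0
PC=3  bne  $1, $0, L9        | $0=0 $1=2 $2=6 $3=11 $4=7 $5=1 $6=0  [TAKEN]
PC=4  ori   $1, $3, 9        | $0=0 $1=11 $2=6 $3=11 $4=7 $5=1 $6=0
PC=9  ori   $4, $0, 7        | $0=0 $1=11 $2=6 $3=11 $4=7 $5=1 $6=0
PC=10 slt  $2, $2, $6        | $0=0 $1=11 $2=0 $3=11 $4=7 $5=1 $6=0
PC=11 sub  $2, $4, $0        | $0=0 $1=11 $2=7 $3=11 $4=7 $5=1 $6=0

11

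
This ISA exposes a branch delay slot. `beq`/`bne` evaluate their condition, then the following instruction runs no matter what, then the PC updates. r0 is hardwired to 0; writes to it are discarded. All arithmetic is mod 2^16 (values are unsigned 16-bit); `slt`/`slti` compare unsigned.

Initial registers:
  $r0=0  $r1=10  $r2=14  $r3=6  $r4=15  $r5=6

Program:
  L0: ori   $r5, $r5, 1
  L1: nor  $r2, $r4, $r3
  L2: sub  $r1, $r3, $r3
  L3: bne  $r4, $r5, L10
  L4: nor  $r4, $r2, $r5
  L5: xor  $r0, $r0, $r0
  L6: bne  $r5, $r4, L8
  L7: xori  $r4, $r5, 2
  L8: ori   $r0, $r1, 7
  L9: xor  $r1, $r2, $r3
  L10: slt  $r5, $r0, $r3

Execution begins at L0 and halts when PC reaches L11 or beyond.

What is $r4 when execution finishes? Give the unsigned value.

8

[0] ori   $r5, $r5, 1  →  {$r0:0, $r1:10, $r2:14, $r3:6, $r4:15, $r5:7}
[1] nor  $r2, $r4, $r3  →  {$r0:0, $r1:10, $r2:65520, $r3:6, $r4:15, $r5:7}
[2] sub  $r1, $r3, $r3  →  {$r0:0, $r1:0, $r2:65520, $r3:6, $r4:15, $r5:7}
[3] bne  $r4, $r5, L10  →  {$r0:0, $r1:0, $r2:65520, $r3:6, $r4:15, $r5:7}  ⟨branch taken⟩
[4] nor  $r4, $r2, $r5  →  {$r0:0, $r1:0, $r2:65520, $r3:6, $r4:8, $r5:7}
[10] slt  $r5, $r0, $r3  →  {$r0:0, $r1:0, $r2:65520, $r3:6, $r4:8, $r5:1}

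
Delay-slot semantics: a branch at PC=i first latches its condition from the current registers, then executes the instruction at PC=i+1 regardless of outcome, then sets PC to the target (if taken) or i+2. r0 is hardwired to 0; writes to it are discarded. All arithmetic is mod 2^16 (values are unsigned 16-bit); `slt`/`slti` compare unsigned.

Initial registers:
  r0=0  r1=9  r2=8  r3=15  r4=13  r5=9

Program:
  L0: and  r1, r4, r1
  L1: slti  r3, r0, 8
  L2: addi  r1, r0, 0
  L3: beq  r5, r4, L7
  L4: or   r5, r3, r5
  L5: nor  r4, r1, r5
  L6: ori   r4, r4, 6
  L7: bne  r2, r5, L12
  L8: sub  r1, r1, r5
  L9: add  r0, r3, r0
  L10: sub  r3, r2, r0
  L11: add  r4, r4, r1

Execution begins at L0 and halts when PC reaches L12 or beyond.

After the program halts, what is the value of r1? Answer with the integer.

65527

  step pc=0: and  r1, r4, r1  regs=(0,9,8,15,13,9)
  step pc=1: slti  r3, r0, 8  regs=(0,9,8,1,13,9)
  step pc=2: addi  r1, r0, 0  regs=(0,0,8,1,13,9)
  step pc=3: beq  r5, r4, L7  cond=F  regs=(0,0,8,1,13,9)
  step pc=4: or   r5, r3, r5  regs=(0,0,8,1,13,9)
  step pc=5: nor  r4, r1, r5  regs=(0,0,8,1,65526,9)
  step pc=6: ori   r4, r4, 6  regs=(0,0,8,1,65526,9)
  step pc=7: bne  r2, r5, L12  cond=T  regs=(0,0,8,1,65526,9)
  step pc=8: sub  r1, r1, r5  regs=(0,65527,8,1,65526,9)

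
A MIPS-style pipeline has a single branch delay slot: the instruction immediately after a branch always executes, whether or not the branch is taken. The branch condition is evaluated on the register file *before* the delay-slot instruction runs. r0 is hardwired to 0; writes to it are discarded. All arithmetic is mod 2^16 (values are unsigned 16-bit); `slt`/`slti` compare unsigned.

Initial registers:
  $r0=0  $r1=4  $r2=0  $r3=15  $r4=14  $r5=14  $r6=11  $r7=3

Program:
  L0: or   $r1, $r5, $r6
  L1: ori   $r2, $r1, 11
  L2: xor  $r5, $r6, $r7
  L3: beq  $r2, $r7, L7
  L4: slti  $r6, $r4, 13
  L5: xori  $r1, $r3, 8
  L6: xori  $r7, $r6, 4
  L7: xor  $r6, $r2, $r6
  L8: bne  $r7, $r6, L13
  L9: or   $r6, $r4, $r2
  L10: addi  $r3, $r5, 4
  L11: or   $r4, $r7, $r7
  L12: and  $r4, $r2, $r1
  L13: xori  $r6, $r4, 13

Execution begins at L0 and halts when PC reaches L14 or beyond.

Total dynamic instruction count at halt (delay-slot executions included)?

11

PC=0  or   $r1, $r5, $r6     | $r0=0 $r1=15 $r2=0 $r3=15 $r4=14 $r5=14 $r6=11 $r7=3
PC=1  ori   $r2, $r1, 11     | $r0=0 $r1=15 $r2=15 $r3=15 $r4=14 $r5=14 $r6=11 $r7=3
PC=2  xor  $r5, $r6, $r7     | $r0=0 $r1=15 $r2=15 $r3=15 $r4=14 $r5=8 $r6=11 $r7=3
PC=3  beq  $r2, $r7, L7      | $r0=0 $r1=15 $r2=15 $r3=15 $r4=14 $r5=8 $r6=11 $r7=3  [not taken]
PC=4  slti  $r6, $r4, 13     | $r0=0 $r1=15 $r2=15 $r3=15 $r4=14 $r5=8 $r6=0 $r7=3
PC=5  xori  $r1, $r3, 8      | $r0=0 $r1=7 $r2=15 $r3=15 $r4=14 $r5=8 $r6=0 $r7=3
PC=6  xori  $r7, $r6, 4      | $r0=0 $r1=7 $r2=15 $r3=15 $r4=14 $r5=8 $r6=0 $r7=4
PC=7  xor  $r6, $r2, $r6     | $r0=0 $r1=7 $r2=15 $r3=15 $r4=14 $r5=8 $r6=15 $r7=4
PC=8  bne  $r7, $r6, L13     | $r0=0 $r1=7 $r2=15 $r3=15 $r4=14 $r5=8 $r6=15 $r7=4  [TAKEN]
PC=9  or   $r6, $r4, $r2     | $r0=0 $r1=7 $r2=15 $r3=15 $r4=14 $r5=8 $r6=15 $r7=4
PC=13 xori  $r6, $r4, 13     | $r0=0 $r1=7 $r2=15 $r3=15 $r4=14 $r5=8 $r6=3 $r7=4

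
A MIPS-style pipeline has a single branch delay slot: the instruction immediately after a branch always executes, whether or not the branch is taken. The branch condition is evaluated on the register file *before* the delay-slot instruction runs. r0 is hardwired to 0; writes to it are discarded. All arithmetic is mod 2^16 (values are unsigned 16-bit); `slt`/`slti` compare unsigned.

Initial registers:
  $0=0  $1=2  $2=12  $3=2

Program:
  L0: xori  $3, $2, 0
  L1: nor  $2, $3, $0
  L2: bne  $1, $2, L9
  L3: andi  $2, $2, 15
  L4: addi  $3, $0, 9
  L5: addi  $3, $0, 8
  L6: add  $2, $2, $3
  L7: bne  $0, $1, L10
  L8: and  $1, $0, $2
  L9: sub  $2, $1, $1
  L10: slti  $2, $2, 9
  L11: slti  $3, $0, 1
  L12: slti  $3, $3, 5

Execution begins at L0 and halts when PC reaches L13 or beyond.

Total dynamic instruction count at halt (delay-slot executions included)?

8

[0] xori  $3, $2, 0  →  {$0:0, $1:2, $2:12, $3:12}
[1] nor  $2, $3, $0  →  {$0:0, $1:2, $2:65523, $3:12}
[2] bne  $1, $2, L9  →  {$0:0, $1:2, $2:65523, $3:12}  ⟨branch taken⟩
[3] andi  $2, $2, 15  →  {$0:0, $1:2, $2:3, $3:12}
[9] sub  $2, $1, $1  →  {$0:0, $1:2, $2:0, $3:12}
[10] slti  $2, $2, 9  →  {$0:0, $1:2, $2:1, $3:12}
[11] slti  $3, $0, 1  →  {$0:0, $1:2, $2:1, $3:1}
[12] slti  $3, $3, 5  →  {$0:0, $1:2, $2:1, $3:1}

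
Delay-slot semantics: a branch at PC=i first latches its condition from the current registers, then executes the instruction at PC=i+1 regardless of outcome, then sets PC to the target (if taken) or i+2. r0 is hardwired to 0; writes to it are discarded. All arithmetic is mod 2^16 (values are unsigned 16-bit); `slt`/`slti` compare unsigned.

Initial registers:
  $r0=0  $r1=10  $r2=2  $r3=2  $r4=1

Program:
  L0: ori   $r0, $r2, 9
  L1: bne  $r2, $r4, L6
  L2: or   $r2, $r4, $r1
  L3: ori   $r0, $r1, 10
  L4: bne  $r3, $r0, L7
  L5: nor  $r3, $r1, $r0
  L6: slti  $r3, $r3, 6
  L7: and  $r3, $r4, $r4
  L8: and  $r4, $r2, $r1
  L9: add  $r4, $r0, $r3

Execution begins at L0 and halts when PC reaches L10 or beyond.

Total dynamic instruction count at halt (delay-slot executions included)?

[0] ori   $r0, $r2, 9  →  {$r0:0, $r1:10, $r2:2, $r3:2, $r4:1}
[1] bne  $r2, $r4, L6  →  {$r0:0, $r1:10, $r2:2, $r3:2, $r4:1}  ⟨branch taken⟩
[2] or   $r2, $r4, $r1  →  {$r0:0, $r1:10, $r2:11, $r3:2, $r4:1}
[6] slti  $r3, $r3, 6  →  {$r0:0, $r1:10, $r2:11, $r3:1, $r4:1}
[7] and  $r3, $r4, $r4  →  {$r0:0, $r1:10, $r2:11, $r3:1, $r4:1}
[8] and  $r4, $r2, $r1  →  {$r0:0, $r1:10, $r2:11, $r3:1, $r4:10}
[9] add  $r4, $r0, $r3  →  {$r0:0, $r1:10, $r2:11, $r3:1, $r4:1}

7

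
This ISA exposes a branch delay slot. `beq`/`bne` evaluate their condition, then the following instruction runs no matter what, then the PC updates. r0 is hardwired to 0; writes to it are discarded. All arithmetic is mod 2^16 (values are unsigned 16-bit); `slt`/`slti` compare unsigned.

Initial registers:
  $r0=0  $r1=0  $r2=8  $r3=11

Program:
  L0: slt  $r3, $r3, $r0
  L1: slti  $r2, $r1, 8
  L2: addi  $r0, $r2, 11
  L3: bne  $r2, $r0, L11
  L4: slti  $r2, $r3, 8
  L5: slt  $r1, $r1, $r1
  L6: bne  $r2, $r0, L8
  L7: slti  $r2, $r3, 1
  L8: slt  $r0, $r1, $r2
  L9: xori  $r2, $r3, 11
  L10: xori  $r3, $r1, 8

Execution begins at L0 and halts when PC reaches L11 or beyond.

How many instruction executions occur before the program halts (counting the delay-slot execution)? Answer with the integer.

5

#0 slt  $r3, $r3, $r0 ; 0/0/8/0
#1 slti  $r2, $r1, 8 ; 0/0/1/0
#2 addi  $r0, $r2, 11 ; 0/0/1/0
#3 bne  $r2, $r0, L11 ; 0/0/1/0 ; →target
#4 slti  $r2, $r3, 8 ; 0/0/1/0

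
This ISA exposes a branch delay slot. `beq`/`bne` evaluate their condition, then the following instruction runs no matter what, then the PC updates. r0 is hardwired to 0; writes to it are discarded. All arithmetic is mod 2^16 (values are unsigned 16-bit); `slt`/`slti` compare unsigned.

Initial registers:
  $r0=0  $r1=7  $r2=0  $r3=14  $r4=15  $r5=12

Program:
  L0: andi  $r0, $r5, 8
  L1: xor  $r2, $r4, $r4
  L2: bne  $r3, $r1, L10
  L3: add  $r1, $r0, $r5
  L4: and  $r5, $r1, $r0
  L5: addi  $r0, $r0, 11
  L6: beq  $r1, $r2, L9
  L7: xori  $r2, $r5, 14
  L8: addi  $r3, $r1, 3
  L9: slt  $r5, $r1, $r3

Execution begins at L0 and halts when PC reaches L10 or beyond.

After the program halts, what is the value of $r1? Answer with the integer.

12

PC=0  andi  $r0, $r5, 8      | $r0=0 $r1=7 $r2=0 $r3=14 $r4=15 $r5=12
PC=1  xor  $r2, $r4, $r4     | $r0=0 $r1=7 $r2=0 $r3=14 $r4=15 $r5=12
PC=2  bne  $r3, $r1, L10     | $r0=0 $r1=7 $r2=0 $r3=14 $r4=15 $r5=12  [TAKEN]
PC=3  add  $r1, $r0, $r5     | $r0=0 $r1=12 $r2=0 $r3=14 $r4=15 $r5=12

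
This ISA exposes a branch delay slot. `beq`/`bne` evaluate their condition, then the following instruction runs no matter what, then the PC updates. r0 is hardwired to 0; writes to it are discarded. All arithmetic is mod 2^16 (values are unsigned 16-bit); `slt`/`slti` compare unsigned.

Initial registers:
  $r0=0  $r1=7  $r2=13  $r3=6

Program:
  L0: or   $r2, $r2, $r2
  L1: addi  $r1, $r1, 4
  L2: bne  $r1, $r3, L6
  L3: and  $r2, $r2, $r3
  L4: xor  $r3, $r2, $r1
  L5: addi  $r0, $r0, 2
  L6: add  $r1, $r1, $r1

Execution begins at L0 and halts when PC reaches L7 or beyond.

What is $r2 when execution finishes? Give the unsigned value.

PC=0  or   $r2, $r2, $r2     | $r0=0 $r1=7 $r2=13 $r3=6
PC=1  addi  $r1, $r1, 4      | $r0=0 $r1=11 $r2=13 $r3=6
PC=2  bne  $r1, $r3, L6      | $r0=0 $r1=11 $r2=13 $r3=6  [TAKEN]
PC=3  and  $r2, $r2, $r3     | $r0=0 $r1=11 $r2=4 $r3=6
PC=6  add  $r1, $r1, $r1     | $r0=0 $r1=22 $r2=4 $r3=6

4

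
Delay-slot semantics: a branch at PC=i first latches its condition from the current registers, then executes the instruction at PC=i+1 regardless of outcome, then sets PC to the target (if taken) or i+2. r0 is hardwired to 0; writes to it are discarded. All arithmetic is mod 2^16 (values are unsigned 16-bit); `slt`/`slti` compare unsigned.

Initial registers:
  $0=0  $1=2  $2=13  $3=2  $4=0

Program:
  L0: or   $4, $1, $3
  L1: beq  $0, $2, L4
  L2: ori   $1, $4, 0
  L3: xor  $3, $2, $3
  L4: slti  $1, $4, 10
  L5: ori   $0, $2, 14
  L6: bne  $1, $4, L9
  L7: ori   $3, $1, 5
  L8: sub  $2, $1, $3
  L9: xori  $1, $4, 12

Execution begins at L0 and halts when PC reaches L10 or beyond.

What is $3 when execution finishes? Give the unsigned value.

#0 or   $4, $1, $3 ; 0/2/13/2/2
#1 beq  $0, $2, L4 ; 0/2/13/2/2 ; →fallthru
#2 ori   $1, $4, 0 ; 0/2/13/2/2
#3 xor  $3, $2, $3 ; 0/2/13/15/2
#4 slti  $1, $4, 10 ; 0/1/13/15/2
#5 ori   $0, $2, 14 ; 0/1/13/15/2
#6 bne  $1, $4, L9 ; 0/1/13/15/2 ; →target
#7 ori   $3, $1, 5 ; 0/1/13/5/2
#9 xori  $1, $4, 12 ; 0/14/13/5/2

5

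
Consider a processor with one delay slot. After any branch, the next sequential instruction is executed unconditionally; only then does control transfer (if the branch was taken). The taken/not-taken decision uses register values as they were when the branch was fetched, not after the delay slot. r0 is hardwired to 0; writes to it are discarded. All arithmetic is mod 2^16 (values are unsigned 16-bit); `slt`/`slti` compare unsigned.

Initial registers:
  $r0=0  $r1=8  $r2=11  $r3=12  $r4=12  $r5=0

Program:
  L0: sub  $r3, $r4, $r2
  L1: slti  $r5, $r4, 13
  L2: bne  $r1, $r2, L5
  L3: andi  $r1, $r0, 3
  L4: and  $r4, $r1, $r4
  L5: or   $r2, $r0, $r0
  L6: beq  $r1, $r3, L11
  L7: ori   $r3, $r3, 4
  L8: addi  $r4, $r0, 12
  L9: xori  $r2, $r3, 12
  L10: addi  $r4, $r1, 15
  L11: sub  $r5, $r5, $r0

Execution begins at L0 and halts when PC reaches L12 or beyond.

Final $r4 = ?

#0 sub  $r3, $r4, $r2 ; 0/8/11/1/12/0
#1 slti  $r5, $r4, 13 ; 0/8/11/1/12/1
#2 bne  $r1, $r2, L5 ; 0/8/11/1/12/1 ; →target
#3 andi  $r1, $r0, 3 ; 0/0/11/1/12/1
#5 or   $r2, $r0, $r0 ; 0/0/0/1/12/1
#6 beq  $r1, $r3, L11 ; 0/0/0/1/12/1 ; →fallthru
#7 ori   $r3, $r3, 4 ; 0/0/0/5/12/1
#8 addi  $r4, $r0, 12 ; 0/0/0/5/12/1
#9 xori  $r2, $r3, 12 ; 0/0/9/5/12/1
#10 addi  $r4, $r1, 15 ; 0/0/9/5/15/1
#11 sub  $r5, $r5, $r0 ; 0/0/9/5/15/1

15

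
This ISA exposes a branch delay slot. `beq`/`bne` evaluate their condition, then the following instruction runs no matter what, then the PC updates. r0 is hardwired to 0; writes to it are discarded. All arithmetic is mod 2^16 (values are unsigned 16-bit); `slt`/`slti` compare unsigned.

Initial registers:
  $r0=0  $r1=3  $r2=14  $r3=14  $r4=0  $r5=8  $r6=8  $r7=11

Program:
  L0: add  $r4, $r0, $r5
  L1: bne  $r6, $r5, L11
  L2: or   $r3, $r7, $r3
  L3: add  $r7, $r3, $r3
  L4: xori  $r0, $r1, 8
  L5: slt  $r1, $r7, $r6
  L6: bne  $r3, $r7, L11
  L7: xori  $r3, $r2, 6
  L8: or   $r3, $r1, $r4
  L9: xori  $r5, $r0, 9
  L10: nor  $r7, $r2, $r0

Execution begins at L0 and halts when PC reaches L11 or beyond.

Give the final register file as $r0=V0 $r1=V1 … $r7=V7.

$r0=0 $r1=0 $r2=14 $r3=8 $r4=8 $r5=8 $r6=8 $r7=30

[0] add  $r4, $r0, $r5  →  {$r0:0, $r1:3, $r2:14, $r3:14, $r4:8, $r5:8, $r6:8, $r7:11}
[1] bne  $r6, $r5, L11  →  {$r0:0, $r1:3, $r2:14, $r3:14, $r4:8, $r5:8, $r6:8, $r7:11}  ⟨branch fallthrough⟩
[2] or   $r3, $r7, $r3  →  {$r0:0, $r1:3, $r2:14, $r3:15, $r4:8, $r5:8, $r6:8, $r7:11}
[3] add  $r7, $r3, $r3  →  {$r0:0, $r1:3, $r2:14, $r3:15, $r4:8, $r5:8, $r6:8, $r7:30}
[4] xori  $r0, $r1, 8  →  {$r0:0, $r1:3, $r2:14, $r3:15, $r4:8, $r5:8, $r6:8, $r7:30}
[5] slt  $r1, $r7, $r6  →  {$r0:0, $r1:0, $r2:14, $r3:15, $r4:8, $r5:8, $r6:8, $r7:30}
[6] bne  $r3, $r7, L11  →  {$r0:0, $r1:0, $r2:14, $r3:15, $r4:8, $r5:8, $r6:8, $r7:30}  ⟨branch taken⟩
[7] xori  $r3, $r2, 6  →  {$r0:0, $r1:0, $r2:14, $r3:8, $r4:8, $r5:8, $r6:8, $r7:30}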